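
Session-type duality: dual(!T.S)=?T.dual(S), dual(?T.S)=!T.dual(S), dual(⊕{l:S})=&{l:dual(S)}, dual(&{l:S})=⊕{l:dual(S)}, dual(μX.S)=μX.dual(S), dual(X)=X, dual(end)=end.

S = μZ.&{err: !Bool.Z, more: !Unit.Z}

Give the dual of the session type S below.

μZ = μZ  (binder kept)
  &{err,more} = ⊕{err,more}  (external→internal)
    [err]
      !Bool = ?Bool
        Z self-dual
    [more]
      !Unit = ?Unit
        Z self-dual

μZ.⊕{err: ?Bool.Z, more: ?Unit.Z}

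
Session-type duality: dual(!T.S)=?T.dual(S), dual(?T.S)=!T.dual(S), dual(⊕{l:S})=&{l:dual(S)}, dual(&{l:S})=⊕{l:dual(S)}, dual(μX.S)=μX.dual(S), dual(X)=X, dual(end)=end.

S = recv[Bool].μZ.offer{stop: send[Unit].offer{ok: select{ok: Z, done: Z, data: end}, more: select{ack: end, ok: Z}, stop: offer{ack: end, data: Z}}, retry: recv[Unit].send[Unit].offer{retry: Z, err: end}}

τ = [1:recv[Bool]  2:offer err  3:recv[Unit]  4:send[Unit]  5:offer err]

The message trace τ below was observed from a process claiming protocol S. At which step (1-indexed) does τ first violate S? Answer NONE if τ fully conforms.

2

[1] recv[Bool]  ✓  state: μZ.…
[2] got offer err, protocol expects offer stop or offer retry  ✗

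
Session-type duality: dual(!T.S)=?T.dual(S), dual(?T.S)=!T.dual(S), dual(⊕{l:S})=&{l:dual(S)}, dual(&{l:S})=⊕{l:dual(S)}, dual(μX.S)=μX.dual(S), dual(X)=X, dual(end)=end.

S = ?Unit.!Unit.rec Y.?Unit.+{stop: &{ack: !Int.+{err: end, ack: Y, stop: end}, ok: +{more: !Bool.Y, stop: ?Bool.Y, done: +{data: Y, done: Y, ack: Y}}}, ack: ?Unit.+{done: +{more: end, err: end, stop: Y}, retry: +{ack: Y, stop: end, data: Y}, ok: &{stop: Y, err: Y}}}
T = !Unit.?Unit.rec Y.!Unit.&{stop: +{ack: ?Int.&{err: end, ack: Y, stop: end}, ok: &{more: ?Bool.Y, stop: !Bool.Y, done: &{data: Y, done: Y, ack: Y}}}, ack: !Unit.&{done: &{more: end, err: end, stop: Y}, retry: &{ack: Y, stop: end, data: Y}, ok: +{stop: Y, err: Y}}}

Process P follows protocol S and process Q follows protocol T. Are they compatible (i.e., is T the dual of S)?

?Unit | !Unit  ok
  !Unit | ?Unit  ok
    rec Y | rec Y  ok (binder kept)
      ?Unit | !Unit  ok
        +{stop,ack} | &{stop,ack}  ok same labels
          case stop:
            &{ack,ok} | +{ack,ok}  ok same labels
              case ack:
                !Int | ?Int  ok
                  +{err,ack,stop} | &{err,ack,stop}  ok same labels
                    case err:
                      end | end  ok
                    case ack:
                      Y | Y  ok
                    case stop:
                      end | end  ok
              case ok:
                +{more,stop,done} | &{more,stop,done}  ok same labels
                  case more:
                    !Bool | ?Bool  ok
                      Y | Y  ok
                  case stop:
                    ?Bool | !Bool  ok
                      Y | Y  ok
                  case done:
                    +{data,done,ack} | &{data,done,ack}  ok same labels
                      case data:
                        Y | Y  ok
                      case done:
                        Y | Y  ok
                      case ack:
                        Y | Y  ok
          case ack:
            ?Unit | !Unit  ok
              +{done,retry,ok} | &{done,retry,ok}  ok same labels
                case done:
                  +{more,err,stop} | &{more,err,stop}  ok same labels
                    case more:
                      end | end  ok
                    case err:
                      end | end  ok
                    case stop:
                      Y | Y  ok
                case retry:
                  +{ack,stop,data} | &{ack,stop,data}  ok same labels
                    case ack:
                      Y | Y  ok
                    case stop:
                      end | end  ok
                    case data:
                      Y | Y  ok
                case ok:
                  &{stop,err} | +{stop,err}  ok same labels
                    case stop:
                      Y | Y  ok
                    case err:
                      Y | Y  ok

YES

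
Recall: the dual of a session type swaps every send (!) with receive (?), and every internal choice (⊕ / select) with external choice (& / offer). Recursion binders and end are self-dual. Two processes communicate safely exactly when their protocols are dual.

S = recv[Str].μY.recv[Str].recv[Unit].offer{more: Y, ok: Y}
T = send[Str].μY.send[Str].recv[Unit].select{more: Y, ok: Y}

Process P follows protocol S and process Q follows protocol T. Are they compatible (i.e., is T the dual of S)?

recv[Str] ‖ send[Str]  ✓
  μY ‖ μY  ✓ (binder kept)
    recv[Str] ‖ send[Str]  ✓
      recv[Unit] ‖ recv[Unit]  ✗ same direction on both sides — not dual

NO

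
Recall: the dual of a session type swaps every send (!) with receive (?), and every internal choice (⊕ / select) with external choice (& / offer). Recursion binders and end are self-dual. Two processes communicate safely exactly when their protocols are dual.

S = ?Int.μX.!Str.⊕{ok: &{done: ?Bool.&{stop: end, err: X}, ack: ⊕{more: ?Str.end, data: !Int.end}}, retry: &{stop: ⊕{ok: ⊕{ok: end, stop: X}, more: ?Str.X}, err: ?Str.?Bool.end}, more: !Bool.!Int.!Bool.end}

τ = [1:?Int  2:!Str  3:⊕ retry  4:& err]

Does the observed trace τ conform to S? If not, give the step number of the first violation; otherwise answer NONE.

NONE

@1 ?Int  ok  now at μX.…
@2 !Str  ok  now at ⊕{ok: &{done: ?Bool.&{stop: end, err: μX.…}, ack: ⊕{more: ?Str.end, data: !Int.end}}, retry: &{stop: ⊕{ok: ⊕{ok: end, stop: μX.…}, more: ?Str.μX.…}, err: ?Str.?Bool.end}, more: !Bool.!Int.!Bool.end}
@3 ⊕ retry  ok  now at &{stop: ⊕{ok: ⊕{ok: end, stop: μX.…}, more: ?Str.μX.…}, err: ?Str.?Bool.end}
@4 & err  ok  now at ?Str.?Bool.end
τ conforms to S (length 4)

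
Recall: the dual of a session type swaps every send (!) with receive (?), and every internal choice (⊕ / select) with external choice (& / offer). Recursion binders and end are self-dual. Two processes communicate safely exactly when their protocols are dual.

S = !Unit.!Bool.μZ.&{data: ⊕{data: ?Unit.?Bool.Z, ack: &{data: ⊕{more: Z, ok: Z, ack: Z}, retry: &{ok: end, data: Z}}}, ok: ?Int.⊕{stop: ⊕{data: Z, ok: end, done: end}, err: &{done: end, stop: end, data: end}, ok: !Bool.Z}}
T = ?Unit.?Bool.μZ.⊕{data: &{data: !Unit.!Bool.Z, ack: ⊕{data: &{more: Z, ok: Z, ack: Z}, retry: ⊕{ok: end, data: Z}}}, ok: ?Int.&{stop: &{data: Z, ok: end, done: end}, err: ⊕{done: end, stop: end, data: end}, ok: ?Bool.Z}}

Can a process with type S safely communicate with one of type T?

NO

!Unit ‖ ?Unit  match
  !Bool ‖ ?Bool  match
    μZ ‖ μZ  match (binder kept)
      &{data,ok} ‖ ⊕{data,ok}  match same labels
        • data:
          ⊕{data,ack} ‖ &{data,ack}  match same labels
            • data:
              ?Unit ‖ !Unit  match
                ?Bool ‖ !Bool  match
                  Z ‖ Z  match
            • ack:
              &{data,retry} ‖ ⊕{data,retry}  match same labels
                • data:
                  ⊕{more,ok,ack} ‖ &{more,ok,ack}  match same labels
                    • more:
                      Z ‖ Z  match
                    • ok:
                      Z ‖ Z  match
                    • ack:
                      Z ‖ Z  match
                • retry:
                  &{ok,data} ‖ ⊕{ok,data}  match same labels
                    • ok:
                      end ‖ end  match
                    • data:
                      Z ‖ Z  match
        • ok:
          ?Int ‖ ?Int  ✗ same direction on both sides — not dual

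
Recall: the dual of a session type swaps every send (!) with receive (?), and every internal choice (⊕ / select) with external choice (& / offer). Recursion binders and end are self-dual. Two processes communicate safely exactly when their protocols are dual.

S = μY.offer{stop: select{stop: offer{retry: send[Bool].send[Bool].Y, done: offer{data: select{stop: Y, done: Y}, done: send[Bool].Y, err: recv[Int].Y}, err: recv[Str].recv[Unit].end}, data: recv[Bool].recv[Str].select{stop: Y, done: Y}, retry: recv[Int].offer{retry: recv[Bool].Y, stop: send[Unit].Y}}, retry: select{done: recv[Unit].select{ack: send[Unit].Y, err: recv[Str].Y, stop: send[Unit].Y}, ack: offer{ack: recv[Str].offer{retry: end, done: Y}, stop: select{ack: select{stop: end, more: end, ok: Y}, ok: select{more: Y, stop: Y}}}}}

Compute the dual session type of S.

μY → μY  (rec unchanged)
  offer{stop,retry} → select{stop,retry}  (offer→select)
    case stop:
      select{stop,data,retry} → offer{stop,data,retry}  (internal→external)
        case stop:
          offer{retry,done,err} → select{retry,done,err}  (offer→select)
            case retry:
              send[Bool] → recv[Bool]
                send[Bool] → recv[Bool]
                  dual(Y) = Y
            case done:
              offer{data,done,err} → select{data,done,err}  (offer→select)
                case data:
                  select{stop,done} → offer{stop,done}  (internal→external)
                    case stop:
                      dual(Y) = Y
                    case done:
                      dual(Y) = Y
                case done:
                  send[Bool] → recv[Bool]
                    dual(Y) = Y
                case err:
                  recv[Int] → send[Int]
                    dual(Y) = Y
            case err:
              recv[Str] → send[Str]
                recv[Unit] → send[Unit]
                  dual(end) = end
        case data:
          recv[Bool] → send[Bool]
            recv[Str] → send[Str]
              select{stop,done} → offer{stop,done}  (internal→external)
                case stop:
                  dual(Y) = Y
                case done:
                  dual(Y) = Y
        case retry:
          recv[Int] → send[Int]
            offer{retry,stop} → select{retry,stop}  (offer→select)
              case retry:
                recv[Bool] → send[Bool]
                  dual(Y) = Y
              case stop:
                send[Unit] → recv[Unit]
                  dual(Y) = Y
    case retry:
      select{done,ack} → offer{done,ack}  (internal→external)
        case done:
          recv[Unit] → send[Unit]
            select{ack,err,stop} → offer{ack,err,stop}  (internal→external)
              case ack:
                send[Unit] → recv[Unit]
                  dual(Y) = Y
              case err:
                recv[Str] → send[Str]
                  dual(Y) = Y
              case stop:
                send[Unit] → recv[Unit]
                  dual(Y) = Y
        case ack:
          offer{ack,stop} → select{ack,stop}  (offer→select)
            case ack:
              recv[Str] → send[Str]
                offer{retry,done} → select{retry,done}  (offer→select)
                  case retry:
                    dual(end) = end
                  case done:
                    dual(Y) = Y
            case stop:
              select{ack,ok} → offer{ack,ok}  (internal→external)
                case ack:
                  select{stop,more,ok} → offer{stop,more,ok}  (internal→external)
                    case stop:
                      dual(end) = end
                    case more:
                      dual(end) = end
                    case ok:
                      dual(Y) = Y
                case ok:
                  select{more,stop} → offer{more,stop}  (internal→external)
                    case more:
                      dual(Y) = Y
                    case stop:
                      dual(Y) = Y

μY.select{stop: offer{stop: select{retry: recv[Bool].recv[Bool].Y, done: select{data: offer{stop: Y, done: Y}, done: recv[Bool].Y, err: send[Int].Y}, err: send[Str].send[Unit].end}, data: send[Bool].send[Str].offer{stop: Y, done: Y}, retry: send[Int].select{retry: send[Bool].Y, stop: recv[Unit].Y}}, retry: offer{done: send[Unit].offer{ack: recv[Unit].Y, err: send[Str].Y, stop: recv[Unit].Y}, ack: select{ack: send[Str].select{retry: end, done: Y}, stop: offer{ack: offer{stop: end, more: end, ok: Y}, ok: offer{more: Y, stop: Y}}}}}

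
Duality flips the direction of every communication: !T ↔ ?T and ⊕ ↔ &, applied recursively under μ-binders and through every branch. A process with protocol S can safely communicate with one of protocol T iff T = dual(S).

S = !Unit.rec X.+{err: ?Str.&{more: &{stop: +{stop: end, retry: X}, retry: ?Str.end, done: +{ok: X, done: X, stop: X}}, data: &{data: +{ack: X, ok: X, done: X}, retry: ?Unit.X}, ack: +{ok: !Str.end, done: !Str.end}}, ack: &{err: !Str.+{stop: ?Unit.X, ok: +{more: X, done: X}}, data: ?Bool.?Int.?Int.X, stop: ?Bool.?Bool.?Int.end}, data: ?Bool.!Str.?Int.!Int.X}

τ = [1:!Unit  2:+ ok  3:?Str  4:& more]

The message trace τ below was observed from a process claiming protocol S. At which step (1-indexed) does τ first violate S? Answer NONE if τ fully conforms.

2

@1 !Unit  ok  state: rec X.…
@2 got + ok, protocol expects + err or + ack or + data  ✗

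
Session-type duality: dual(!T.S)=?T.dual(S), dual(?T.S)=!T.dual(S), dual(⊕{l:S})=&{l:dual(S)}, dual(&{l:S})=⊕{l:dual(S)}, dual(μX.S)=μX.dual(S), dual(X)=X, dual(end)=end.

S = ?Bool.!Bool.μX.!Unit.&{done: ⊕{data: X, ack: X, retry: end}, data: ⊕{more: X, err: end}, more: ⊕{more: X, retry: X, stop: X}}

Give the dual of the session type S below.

?Bool = !Bool
  !Bool = ?Bool
    μX = μX  (binder kept)
      !Unit = ?Unit
        &{done,data,more} = ⊕{done,data,more}  (&→⊕)
          [done]
            ⊕{data,ack,retry} = &{data,ack,retry}  (internal→external)
              [data]
                dual(X) = X
              [ack]
                dual(X) = X
              [retry]
                dual(end) = end
          [data]
            ⊕{more,err} = &{more,err}  (internal→external)
              [more]
                dual(X) = X
              [err]
                dual(end) = end
          [more]
            ⊕{more,retry,stop} = &{more,retry,stop}  (internal→external)
              [more]
                dual(X) = X
              [retry]
                dual(X) = X
              [stop]
                dual(X) = X

!Bool.?Bool.μX.?Unit.⊕{done: &{data: X, ack: X, retry: end}, data: &{more: X, err: end}, more: &{more: X, retry: X, stop: X}}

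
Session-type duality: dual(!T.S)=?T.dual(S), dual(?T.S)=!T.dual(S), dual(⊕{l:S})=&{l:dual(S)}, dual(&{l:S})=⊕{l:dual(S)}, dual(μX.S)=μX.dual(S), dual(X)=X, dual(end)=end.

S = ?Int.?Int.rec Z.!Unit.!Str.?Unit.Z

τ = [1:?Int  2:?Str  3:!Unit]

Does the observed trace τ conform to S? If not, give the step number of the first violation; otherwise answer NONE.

2

[1] ?Int  ✓  residual = ?Int.rec Z.…
[2] got ?Str, protocol expects ?Int  ✗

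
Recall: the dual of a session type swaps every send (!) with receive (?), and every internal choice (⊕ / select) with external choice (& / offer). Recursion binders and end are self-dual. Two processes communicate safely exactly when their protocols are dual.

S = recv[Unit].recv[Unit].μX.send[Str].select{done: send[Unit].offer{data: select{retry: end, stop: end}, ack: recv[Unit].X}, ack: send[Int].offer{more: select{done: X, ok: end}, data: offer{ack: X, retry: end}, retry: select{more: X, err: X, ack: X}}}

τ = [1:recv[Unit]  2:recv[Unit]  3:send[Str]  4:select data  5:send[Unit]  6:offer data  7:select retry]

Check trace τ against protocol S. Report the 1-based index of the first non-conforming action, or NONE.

4

step 1: recv[Unit]  match  cont: recv[Unit].μX.…
step 2: recv[Unit]  match  cont: μX.…
step 3: send[Str]  match  cont: select{done: send[Unit].offer{data: select{retry: end, stop: end}, ack: recv[Unit].μX.…}, ack: send[Int].offer{more: select{done: μX.…, ok: end}, data: offer{ack: μX.…, retry: end}, retry: select{more: μX.…, err: μX.…, ack: μX.…}}}
step 4: got select data, protocol expects select done or select ack  ✗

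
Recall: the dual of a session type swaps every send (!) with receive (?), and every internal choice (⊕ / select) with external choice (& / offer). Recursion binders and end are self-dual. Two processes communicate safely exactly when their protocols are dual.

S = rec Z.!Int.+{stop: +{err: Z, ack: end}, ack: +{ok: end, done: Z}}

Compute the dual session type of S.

rec Z ↦ rec Z  (μ self-dual)
  !Int ↦ ?Int
    +{stop,ack} ↦ &{stop,ack}  (select→offer)
      [stop]
        +{err,ack} ↦ &{err,ack}  (select→offer)
          [err]
            Z ↦ Z
          [ack]
            end ↦ end
      [ack]
        +{ok,done} ↦ &{ok,done}  (select→offer)
          [ok]
            end ↦ end
          [done]
            Z ↦ Z

rec Z.?Int.&{stop: &{err: Z, ack: end}, ack: &{ok: end, done: Z}}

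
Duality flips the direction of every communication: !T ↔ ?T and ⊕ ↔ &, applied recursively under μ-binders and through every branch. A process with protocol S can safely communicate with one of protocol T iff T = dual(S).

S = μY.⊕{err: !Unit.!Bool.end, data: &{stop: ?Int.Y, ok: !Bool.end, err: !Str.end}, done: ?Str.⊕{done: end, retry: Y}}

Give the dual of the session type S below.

μY.&{err: ?Unit.?Bool.end, data: ⊕{stop: !Int.Y, ok: ?Bool.end, err: ?Str.end}, done: !Str.&{done: end, retry: Y}}

μY ↦ μY  (binder kept)
  ⊕{err,data,done} ↦ &{err,data,done}  (⊕→&)
    [err]
      !Unit ↦ ?Unit
        !Bool ↦ ?Bool
          end self-dual
    [data]
      &{stop,ok,err} ↦ ⊕{stop,ok,err}  (&→⊕)
        [stop]
          ?Int ↦ !Int
            Y self-dual
        [ok]
          !Bool ↦ ?Bool
            end self-dual
        [err]
          !Str ↦ ?Str
            end self-dual
    [done]
      ?Str ↦ !Str
        ⊕{done,retry} ↦ &{done,retry}  (⊕→&)
          [done]
            end self-dual
          [retry]
            Y self-dual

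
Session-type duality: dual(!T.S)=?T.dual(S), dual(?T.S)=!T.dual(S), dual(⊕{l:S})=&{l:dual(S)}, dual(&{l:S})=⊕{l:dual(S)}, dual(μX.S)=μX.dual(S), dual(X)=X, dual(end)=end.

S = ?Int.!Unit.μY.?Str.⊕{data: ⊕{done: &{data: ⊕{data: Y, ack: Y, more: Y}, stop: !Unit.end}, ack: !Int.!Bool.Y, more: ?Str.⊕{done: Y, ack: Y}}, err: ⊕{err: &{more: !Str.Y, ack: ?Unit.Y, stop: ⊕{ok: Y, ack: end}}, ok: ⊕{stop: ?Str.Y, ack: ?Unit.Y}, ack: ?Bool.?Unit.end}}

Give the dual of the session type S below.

!Int.?Unit.μY.!Str.&{data: &{done: ⊕{data: &{data: Y, ack: Y, more: Y}, stop: ?Unit.end}, ack: ?Int.?Bool.Y, more: !Str.&{done: Y, ack: Y}}, err: &{err: ⊕{more: ?Str.Y, ack: !Unit.Y, stop: &{ok: Y, ack: end}}, ok: &{stop: !Str.Y, ack: !Unit.Y}, ack: !Bool.!Unit.end}}

?Int → !Int
  !Unit → ?Unit
    μY → μY  (μ self-dual)
      ?Str → !Str
        ⊕{data,err} → &{data,err}  (internal→external)
          [data]
            ⊕{done,ack,more} → &{done,ack,more}  (internal→external)
              [done]
                &{data,stop} → ⊕{data,stop}  (external→internal)
                  [data]
                    ⊕{data,ack,more} → &{data,ack,more}  (internal→external)
                      [data]
                        Y ↦ Y
                      [ack]
                        Y ↦ Y
                      [more]
                        Y ↦ Y
                  [stop]
                    !Unit → ?Unit
                      end ↦ end
              [ack]
                !Int → ?Int
                  !Bool → ?Bool
                    Y ↦ Y
              [more]
                ?Str → !Str
                  ⊕{done,ack} → &{done,ack}  (internal→external)
                    [done]
                      Y ↦ Y
                    [ack]
                      Y ↦ Y
          [err]
            ⊕{err,ok,ack} → &{err,ok,ack}  (internal→external)
              [err]
                &{more,ack,stop} → ⊕{more,ack,stop}  (external→internal)
                  [more]
                    !Str → ?Str
                      Y ↦ Y
                  [ack]
                    ?Unit → !Unit
                      Y ↦ Y
                  [stop]
                    ⊕{ok,ack} → &{ok,ack}  (internal→external)
                      [ok]
                        Y ↦ Y
                      [ack]
                        end ↦ end
              [ok]
                ⊕{stop,ack} → &{stop,ack}  (internal→external)
                  [stop]
                    ?Str → !Str
                      Y ↦ Y
                  [ack]
                    ?Unit → !Unit
                      Y ↦ Y
              [ack]
                ?Bool → !Bool
                  ?Unit → !Unit
                    end ↦ end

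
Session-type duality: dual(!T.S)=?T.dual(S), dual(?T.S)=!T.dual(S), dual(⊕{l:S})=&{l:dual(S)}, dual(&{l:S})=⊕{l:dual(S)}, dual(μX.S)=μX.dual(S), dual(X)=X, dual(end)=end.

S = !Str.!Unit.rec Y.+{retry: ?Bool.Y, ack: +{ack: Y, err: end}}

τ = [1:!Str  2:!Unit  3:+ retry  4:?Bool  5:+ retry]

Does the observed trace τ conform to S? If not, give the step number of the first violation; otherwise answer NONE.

step 1: !Str  match  residual = !Unit.rec Y.…
step 2: !Unit  match  residual = rec Y.…
step 3: + retry  match  residual = ?Bool.rec Y.…
step 4: ?Bool  match  residual = rec Y.…
step 5: + retry  match  residual = ?Bool.rec Y.…
all 5 steps conform

NONE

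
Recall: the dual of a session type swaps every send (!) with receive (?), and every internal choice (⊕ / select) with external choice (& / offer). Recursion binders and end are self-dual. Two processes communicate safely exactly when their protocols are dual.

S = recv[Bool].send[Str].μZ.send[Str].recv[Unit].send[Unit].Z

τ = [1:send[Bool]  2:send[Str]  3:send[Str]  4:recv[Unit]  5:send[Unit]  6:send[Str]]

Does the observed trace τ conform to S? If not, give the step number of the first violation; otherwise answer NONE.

1

@1 got send[Bool], protocol expects recv[Bool]  ✗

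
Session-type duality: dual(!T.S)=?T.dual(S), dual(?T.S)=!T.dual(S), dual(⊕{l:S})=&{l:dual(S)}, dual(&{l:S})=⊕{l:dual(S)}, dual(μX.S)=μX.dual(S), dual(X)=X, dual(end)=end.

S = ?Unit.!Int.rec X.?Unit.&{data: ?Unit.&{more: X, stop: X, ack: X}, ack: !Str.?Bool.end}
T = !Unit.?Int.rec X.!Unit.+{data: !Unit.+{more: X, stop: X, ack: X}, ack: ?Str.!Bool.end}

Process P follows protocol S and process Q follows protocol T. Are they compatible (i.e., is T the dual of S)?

YES

?Unit | !Unit  match
  !Int | ?Int  match
    rec X | rec X  match (binder kept)
      ?Unit | !Unit  match
        &{data,ack} | +{data,ack}  match label sets agree
          [data]
            ?Unit | !Unit  match
              &{more,stop,ack} | +{more,stop,ack}  match label sets agree
                [more]
                  X | X  match
                [stop]
                  X | X  match
                [ack]
                  X | X  match
          [ack]
            !Str | ?Str  match
              ?Bool | !Bool  match
                end | end  match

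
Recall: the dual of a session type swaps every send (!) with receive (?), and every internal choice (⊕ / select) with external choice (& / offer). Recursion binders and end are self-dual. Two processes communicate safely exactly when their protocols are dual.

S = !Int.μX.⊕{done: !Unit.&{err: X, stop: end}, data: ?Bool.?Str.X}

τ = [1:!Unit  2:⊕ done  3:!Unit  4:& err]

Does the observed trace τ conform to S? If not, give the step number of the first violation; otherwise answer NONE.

step 1: got !Unit, protocol expects !Int  ✗

1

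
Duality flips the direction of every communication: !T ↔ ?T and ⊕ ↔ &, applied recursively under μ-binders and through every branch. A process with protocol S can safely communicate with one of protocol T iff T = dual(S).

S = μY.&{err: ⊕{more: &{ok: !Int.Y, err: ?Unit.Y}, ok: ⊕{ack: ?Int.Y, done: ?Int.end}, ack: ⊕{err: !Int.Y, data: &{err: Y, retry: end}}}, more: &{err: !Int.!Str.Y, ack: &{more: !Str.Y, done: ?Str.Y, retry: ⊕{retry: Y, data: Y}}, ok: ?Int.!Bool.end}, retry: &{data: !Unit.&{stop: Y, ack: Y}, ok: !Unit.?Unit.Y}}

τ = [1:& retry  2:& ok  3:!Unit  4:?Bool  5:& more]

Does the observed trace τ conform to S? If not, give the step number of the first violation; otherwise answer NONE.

4

step 1: & retry  match  now at &{data: !Unit.&{stop: μY.…, ack: μY.…}, ok: !Unit.?Unit.μY.…}
step 2: & ok  match  now at !Unit.?Unit.μY.…
step 3: !Unit  match  now at ?Unit.μY.…
step 4: got ?Bool, protocol expects ?Unit  ✗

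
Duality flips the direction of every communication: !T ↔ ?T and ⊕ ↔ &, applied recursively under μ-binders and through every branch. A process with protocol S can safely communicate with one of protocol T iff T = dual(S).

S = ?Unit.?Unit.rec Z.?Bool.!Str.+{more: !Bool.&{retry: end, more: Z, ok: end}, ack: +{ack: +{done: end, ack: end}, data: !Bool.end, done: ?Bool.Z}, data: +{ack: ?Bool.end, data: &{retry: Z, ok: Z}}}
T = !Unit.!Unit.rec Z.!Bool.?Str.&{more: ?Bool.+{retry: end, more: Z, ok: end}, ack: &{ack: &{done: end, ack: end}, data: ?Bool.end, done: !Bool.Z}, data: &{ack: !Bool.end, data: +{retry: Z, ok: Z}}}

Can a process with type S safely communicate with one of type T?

YES

?Unit | !Unit  match
  ?Unit | !Unit  match
    rec Z | rec Z  match (μ self-dual)
      ?Bool | !Bool  match
        !Str | ?Str  match
          +{more,ack,data} | &{more,ack,data}  match same labels
            case more:
              !Bool | ?Bool  match
                &{retry,more,ok} | +{retry,more,ok}  match same labels
                  case retry:
                    end | end  match
                  case more:
                    Z | Z  match
                  case ok:
                    end | end  match
            case ack:
              +{ack,data,done} | &{ack,data,done}  match same labels
                case ack:
                  +{done,ack} | &{done,ack}  match same labels
                    case done:
                      end | end  match
                    case ack:
                      end | end  match
                case data:
                  !Bool | ?Bool  match
                    end | end  match
                case done:
                  ?Bool | !Bool  match
                    Z | Z  match
            case data:
              +{ack,data} | &{ack,data}  match same labels
                case ack:
                  ?Bool | !Bool  match
                    end | end  match
                case data:
                  &{retry,ok} | +{retry,ok}  match same labels
                    case retry:
                      Z | Z  match
                    case ok:
                      Z | Z  match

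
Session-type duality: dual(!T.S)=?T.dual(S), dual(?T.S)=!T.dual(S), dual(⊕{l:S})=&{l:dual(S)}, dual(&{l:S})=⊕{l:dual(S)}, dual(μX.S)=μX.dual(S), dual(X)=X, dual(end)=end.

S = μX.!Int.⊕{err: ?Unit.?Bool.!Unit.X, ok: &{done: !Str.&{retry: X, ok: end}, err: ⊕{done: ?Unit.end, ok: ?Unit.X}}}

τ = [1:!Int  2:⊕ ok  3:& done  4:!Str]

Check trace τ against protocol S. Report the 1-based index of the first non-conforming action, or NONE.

[1] !Int  ok  state: ⊕{err: ?Unit.?Bool.!Unit.μX.…, ok: &{done: !Str.&{retry: μX.…, ok: end}, err: ⊕{done: ?Unit.end, ok: ?Unit.μX.…}}}
[2] ⊕ ok  ok  state: &{done: !Str.&{retry: μX.…, ok: end}, err: ⊕{done: ?Unit.end, ok: ?Unit.μX.…}}
[3] & done  ok  state: !Str.&{retry: μX.…, ok: end}
[4] !Str  ok  state: &{retry: μX.…, ok: end}
trace exhausted — no violation

NONE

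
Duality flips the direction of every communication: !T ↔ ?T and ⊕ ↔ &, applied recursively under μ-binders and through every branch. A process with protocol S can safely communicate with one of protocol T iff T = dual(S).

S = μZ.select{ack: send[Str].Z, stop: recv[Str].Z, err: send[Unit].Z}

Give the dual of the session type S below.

μZ ↦ μZ  (binder kept)
  select{ack,stop,err} ↦ offer{ack,stop,err}  (⊕→&)
    [ack]
      send[Str] ↦ recv[Str]
        dual(Z) = Z
    [stop]
      recv[Str] ↦ send[Str]
        dual(Z) = Z
    [err]
      send[Unit] ↦ recv[Unit]
        dual(Z) = Z

μZ.offer{ack: recv[Str].Z, stop: send[Str].Z, err: recv[Unit].Z}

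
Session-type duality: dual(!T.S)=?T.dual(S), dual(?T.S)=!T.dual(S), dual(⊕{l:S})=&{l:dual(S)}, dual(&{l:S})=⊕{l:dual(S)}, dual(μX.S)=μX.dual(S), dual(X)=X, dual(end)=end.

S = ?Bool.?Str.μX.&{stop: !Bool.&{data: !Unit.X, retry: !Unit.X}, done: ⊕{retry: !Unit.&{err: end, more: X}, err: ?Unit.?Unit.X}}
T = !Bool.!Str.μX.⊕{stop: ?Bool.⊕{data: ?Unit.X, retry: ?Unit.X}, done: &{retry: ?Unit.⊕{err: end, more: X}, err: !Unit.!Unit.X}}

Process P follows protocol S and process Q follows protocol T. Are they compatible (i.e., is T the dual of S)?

?Bool vs !Bool  ok
  ?Str vs !Str  ok
    μX vs μX  ok (rec unchanged)
      &{stop,done} vs ⊕{stop,done}  ok labels match
        • stop:
          !Bool vs ?Bool  ok
            &{data,retry} vs ⊕{data,retry}  ok labels match
              • data:
                !Unit vs ?Unit  ok
                  X vs X  ok
              • retry:
                !Unit vs ?Unit  ok
                  X vs X  ok
        • done:
          ⊕{retry,err} vs &{retry,err}  ok labels match
            • retry:
              !Unit vs ?Unit  ok
                &{err,more} vs ⊕{err,more}  ok labels match
                  • err:
                    end vs end  ok
                  • more:
                    X vs X  ok
            • err:
              ?Unit vs !Unit  ok
                ?Unit vs !Unit  ok
                  X vs X  ok

YES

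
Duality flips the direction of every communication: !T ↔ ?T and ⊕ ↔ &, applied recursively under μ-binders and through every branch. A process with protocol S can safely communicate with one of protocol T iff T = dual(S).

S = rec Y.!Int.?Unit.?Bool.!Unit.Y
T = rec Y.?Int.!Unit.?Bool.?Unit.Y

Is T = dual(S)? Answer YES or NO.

NO

rec Y vs rec Y  ok (rec unchanged)
  !Int vs ?Int  ok
    ?Unit vs !Unit  ok
      ?Bool vs ?Bool  ✗ same direction on both sides — not dual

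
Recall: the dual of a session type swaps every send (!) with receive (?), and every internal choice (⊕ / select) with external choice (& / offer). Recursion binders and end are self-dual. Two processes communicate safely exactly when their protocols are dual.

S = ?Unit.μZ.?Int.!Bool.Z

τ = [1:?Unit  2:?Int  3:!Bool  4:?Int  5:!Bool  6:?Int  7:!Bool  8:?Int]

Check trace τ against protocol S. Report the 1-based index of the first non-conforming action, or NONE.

@1 ?Unit  ok  now at μZ.…
@2 ?Int  ok  now at !Bool.μZ.…
@3 !Bool  ok  now at μZ.…
@4 ?Int  ok  now at !Bool.μZ.…
@5 !Bool  ok  now at μZ.…
@6 ?Int  ok  now at !Bool.μZ.…
@7 !Bool  ok  now at μZ.…
@8 ?Int  ok  now at !Bool.μZ.…
trace exhausted — no violation

NONE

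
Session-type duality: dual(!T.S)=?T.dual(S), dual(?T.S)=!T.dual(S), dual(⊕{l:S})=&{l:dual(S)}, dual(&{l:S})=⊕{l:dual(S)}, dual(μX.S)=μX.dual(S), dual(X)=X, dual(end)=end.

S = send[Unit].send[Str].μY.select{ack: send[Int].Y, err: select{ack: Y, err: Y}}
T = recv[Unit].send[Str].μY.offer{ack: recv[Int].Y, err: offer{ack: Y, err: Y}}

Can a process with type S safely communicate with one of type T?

NO

send[Unit] vs recv[Unit]  match
  send[Str] vs send[Str]  ✗ same direction on both sides — not dual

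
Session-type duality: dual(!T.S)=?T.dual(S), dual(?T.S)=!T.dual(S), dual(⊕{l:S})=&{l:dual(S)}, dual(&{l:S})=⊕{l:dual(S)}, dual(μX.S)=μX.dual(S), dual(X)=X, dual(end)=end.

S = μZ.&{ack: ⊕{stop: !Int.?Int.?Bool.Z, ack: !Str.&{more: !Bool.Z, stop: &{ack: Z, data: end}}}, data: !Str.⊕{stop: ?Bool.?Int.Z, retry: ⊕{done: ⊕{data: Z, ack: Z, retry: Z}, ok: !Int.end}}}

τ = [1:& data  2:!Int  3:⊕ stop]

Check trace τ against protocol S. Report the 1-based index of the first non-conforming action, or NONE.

2

step 1: & data  match  state: !Str.⊕{stop: ?Bool.?Int.μZ.…, retry: ⊕{done: ⊕{data: μZ.…, ack: μZ.…, retry: μZ.…}, ok: !Int.end}}
step 2: got !Int, protocol expects !Str  ✗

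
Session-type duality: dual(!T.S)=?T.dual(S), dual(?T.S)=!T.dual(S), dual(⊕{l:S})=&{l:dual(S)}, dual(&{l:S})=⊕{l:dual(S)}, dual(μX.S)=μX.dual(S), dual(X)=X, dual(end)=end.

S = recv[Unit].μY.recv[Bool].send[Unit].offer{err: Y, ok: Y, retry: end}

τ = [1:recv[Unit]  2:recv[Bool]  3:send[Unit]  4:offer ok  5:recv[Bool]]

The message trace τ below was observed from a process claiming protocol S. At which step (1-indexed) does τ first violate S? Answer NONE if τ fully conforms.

step 1: recv[Unit]  match  residual = μY.…
step 2: recv[Bool]  match  residual = send[Unit].offer{err: μY.…, ok: μY.…, retry: end}
step 3: send[Unit]  match  residual = offer{err: μY.…, ok: μY.…, retry: end}
step 4: offer ok  match  residual = μY.…
step 5: recv[Bool]  match  residual = send[Unit].offer{err: μY.…, ok: μY.…, retry: end}
all 5 steps conform

NONE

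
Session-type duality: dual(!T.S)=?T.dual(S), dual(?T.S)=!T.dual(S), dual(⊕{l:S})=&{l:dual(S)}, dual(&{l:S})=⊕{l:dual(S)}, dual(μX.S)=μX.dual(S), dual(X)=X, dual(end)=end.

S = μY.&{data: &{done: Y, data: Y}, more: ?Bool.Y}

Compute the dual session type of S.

μY → μY  (rec unchanged)
  &{data,more} → ⊕{data,more}  (&→⊕)
    [data]
      &{done,data} → ⊕{done,data}  (&→⊕)
        [done]
          Y self-dual
        [data]
          Y self-dual
    [more]
      ?Bool → !Bool
        Y self-dual

μY.⊕{data: ⊕{done: Y, data: Y}, more: !Bool.Y}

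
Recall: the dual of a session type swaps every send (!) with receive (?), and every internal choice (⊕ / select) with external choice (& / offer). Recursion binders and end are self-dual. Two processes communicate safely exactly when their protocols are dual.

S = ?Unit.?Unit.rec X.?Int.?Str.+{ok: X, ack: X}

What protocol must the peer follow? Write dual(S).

!Unit.!Unit.rec X.!Int.!Str.&{ok: X, ack: X}

?Unit → !Unit
  ?Unit → !Unit
    rec X → rec X  (binder kept)
      ?Int → !Int
        ?Str → !Str
          +{ok,ack} → &{ok,ack}  (internal→external)
            [ok]
              X self-dual
            [ack]
              X self-dual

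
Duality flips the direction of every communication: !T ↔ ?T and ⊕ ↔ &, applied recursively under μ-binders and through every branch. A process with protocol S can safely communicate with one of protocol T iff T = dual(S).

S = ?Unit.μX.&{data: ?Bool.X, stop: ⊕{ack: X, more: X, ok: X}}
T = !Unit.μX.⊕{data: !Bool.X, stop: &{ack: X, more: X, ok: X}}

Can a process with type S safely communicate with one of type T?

?Unit | !Unit  match
  μX | μX  match (rec unchanged)
    &{data,stop} | ⊕{data,stop}  match same labels
      • data:
        ?Bool | !Bool  match
          X | X  match
      • stop:
        ⊕{ack,more,ok} | &{ack,more,ok}  match same labels
          • ack:
            X | X  match
          • more:
            X | X  match
          • ok:
            X | X  match

YES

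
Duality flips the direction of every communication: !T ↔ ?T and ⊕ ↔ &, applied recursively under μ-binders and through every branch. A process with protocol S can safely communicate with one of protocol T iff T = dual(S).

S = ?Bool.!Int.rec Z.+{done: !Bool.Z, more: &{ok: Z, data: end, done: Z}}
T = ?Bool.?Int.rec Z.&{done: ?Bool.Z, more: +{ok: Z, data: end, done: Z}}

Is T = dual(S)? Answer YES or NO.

NO

?Bool | ?Bool  ✗ same direction on both sides — not dual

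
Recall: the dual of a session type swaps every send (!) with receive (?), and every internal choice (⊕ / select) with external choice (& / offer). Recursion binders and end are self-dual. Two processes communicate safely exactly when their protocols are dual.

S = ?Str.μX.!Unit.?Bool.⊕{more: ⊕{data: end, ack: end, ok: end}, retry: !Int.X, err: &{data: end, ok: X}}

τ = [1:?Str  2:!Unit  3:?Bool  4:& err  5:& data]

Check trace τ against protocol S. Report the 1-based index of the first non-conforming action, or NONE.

[1] ?Str  ok  residual = μX.…
[2] !Unit  ok  residual = ?Bool.⊕{more: ⊕{data: end, ack: end, ok: end}, retry: !Int.μX.…, err: &{data: end, ok: μX.…}}
[3] ?Bool  ok  residual = ⊕{more: ⊕{data: end, ack: end, ok: end}, retry: !Int.μX.…, err: &{data: end, ok: μX.…}}
[4] got & err, protocol expects ⊕ more or ⊕ retry or ⊕ err  ✗

4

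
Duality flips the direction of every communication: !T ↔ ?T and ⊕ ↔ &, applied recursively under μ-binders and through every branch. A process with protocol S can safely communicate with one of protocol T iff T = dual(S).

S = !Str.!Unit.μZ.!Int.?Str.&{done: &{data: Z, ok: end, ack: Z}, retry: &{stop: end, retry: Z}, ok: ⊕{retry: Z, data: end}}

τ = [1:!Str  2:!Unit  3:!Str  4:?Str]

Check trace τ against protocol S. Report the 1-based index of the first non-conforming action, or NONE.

[1] !Str  ok  residual = !Unit.μZ.…
[2] !Unit  ok  residual = μZ.…
[3] got !Str, protocol expects !Int  ✗

3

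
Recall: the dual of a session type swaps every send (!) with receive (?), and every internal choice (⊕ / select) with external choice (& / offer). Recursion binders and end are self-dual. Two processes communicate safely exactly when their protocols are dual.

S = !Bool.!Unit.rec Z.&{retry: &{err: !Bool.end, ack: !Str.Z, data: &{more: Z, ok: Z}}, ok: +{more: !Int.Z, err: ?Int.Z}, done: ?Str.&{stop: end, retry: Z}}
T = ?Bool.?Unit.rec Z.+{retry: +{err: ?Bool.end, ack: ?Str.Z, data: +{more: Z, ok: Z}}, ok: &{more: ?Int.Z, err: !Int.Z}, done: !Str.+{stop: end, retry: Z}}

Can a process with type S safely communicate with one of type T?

!Bool | ?Bool  ok
  !Unit | ?Unit  ok
    rec Z | rec Z  ok (μ self-dual)
      &{retry,ok,done} | +{retry,ok,done}  ok same labels
        case retry:
          &{err,ack,data} | +{err,ack,data}  ok same labels
            case err:
              !Bool | ?Bool  ok
                end | end  ok
            case ack:
              !Str | ?Str  ok
                Z | Z  ok
            case data:
              &{more,ok} | +{more,ok}  ok same labels
                case more:
                  Z | Z  ok
                case ok:
                  Z | Z  ok
        case ok:
          +{more,err} | &{more,err}  ok same labels
            case more:
              !Int | ?Int  ok
                Z | Z  ok
            case err:
              ?Int | !Int  ok
                Z | Z  ok
        case done:
          ?Str | !Str  ok
            &{stop,retry} | +{stop,retry}  ok same labels
              case stop:
                end | end  ok
              case retry:
                Z | Z  ok

YES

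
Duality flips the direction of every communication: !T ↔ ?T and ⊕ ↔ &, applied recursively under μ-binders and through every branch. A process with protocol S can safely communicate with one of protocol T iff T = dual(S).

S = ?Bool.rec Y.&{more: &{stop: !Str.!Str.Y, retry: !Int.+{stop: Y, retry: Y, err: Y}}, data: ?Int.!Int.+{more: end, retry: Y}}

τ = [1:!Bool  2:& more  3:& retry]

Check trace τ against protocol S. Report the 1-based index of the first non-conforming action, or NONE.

1

[1] got !Bool, protocol expects ?Bool  ✗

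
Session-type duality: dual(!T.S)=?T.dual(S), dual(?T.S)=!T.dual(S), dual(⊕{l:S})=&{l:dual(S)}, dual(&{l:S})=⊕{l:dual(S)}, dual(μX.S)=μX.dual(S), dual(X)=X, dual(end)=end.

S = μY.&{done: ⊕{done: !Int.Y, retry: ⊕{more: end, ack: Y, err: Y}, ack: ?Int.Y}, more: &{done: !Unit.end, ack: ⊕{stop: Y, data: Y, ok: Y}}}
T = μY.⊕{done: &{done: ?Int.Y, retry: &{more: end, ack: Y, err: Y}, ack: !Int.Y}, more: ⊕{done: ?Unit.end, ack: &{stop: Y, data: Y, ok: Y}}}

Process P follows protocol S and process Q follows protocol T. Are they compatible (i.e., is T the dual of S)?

μY vs μY  match (μ self-dual)
  &{done,more} vs ⊕{done,more}  match label sets agree
    [done]
      ⊕{done,retry,ack} vs &{done,retry,ack}  match label sets agree
        [done]
          !Int vs ?Int  match
            Y vs Y  match
        [retry]
          ⊕{more,ack,err} vs &{more,ack,err}  match label sets agree
            [more]
              end vs end  match
            [ack]
              Y vs Y  match
            [err]
              Y vs Y  match
        [ack]
          ?Int vs !Int  match
            Y vs Y  match
    [more]
      &{done,ack} vs ⊕{done,ack}  match label sets agree
        [done]
          !Unit vs ?Unit  match
            end vs end  match
        [ack]
          ⊕{stop,data,ok} vs &{stop,data,ok}  match label sets agree
            [stop]
              Y vs Y  match
            [data]
              Y vs Y  match
            [ok]
              Y vs Y  match

YES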